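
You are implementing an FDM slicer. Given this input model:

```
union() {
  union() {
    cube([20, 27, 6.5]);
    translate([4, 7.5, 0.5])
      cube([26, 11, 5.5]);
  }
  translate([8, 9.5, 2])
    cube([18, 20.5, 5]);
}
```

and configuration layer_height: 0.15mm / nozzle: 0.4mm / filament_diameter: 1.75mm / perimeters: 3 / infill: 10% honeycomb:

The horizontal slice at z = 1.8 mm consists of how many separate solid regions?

At z = 1.8 mm: the cube is present — its section is the full 20×27 rectangle; the cube at (4, 7.5) (footprint 26×11) is included at this height; Merging all regions: the regions partially overlap (shared area 176.00 mm²), so overlapping operands fuse into one piece — 1 connected region; the cube at (8, 9.5) is absent (z outside [2, 7]); Merging all regions: only the result so far is present, so the union is just that shape — 1 connected region. The result has 1 disconnected region.

1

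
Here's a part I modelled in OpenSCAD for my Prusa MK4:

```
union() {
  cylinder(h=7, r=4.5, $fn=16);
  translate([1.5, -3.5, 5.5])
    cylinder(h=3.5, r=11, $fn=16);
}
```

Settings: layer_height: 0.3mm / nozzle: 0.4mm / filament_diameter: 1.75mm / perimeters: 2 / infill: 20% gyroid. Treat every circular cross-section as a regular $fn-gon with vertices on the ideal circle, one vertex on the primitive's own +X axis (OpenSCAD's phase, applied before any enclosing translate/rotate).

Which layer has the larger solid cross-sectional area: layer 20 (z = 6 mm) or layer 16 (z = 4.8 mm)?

layer 20 (z = 6 mm)

Layer 20 (z = 6): the r=4.5 cylinder contributes a regular 16-gon of circumradius 4.5 (area = (16/2)·4.500²·sin(360°/16) = 61.99 mm²); the r=11 cylinder at (1.5, -3.5) gives a regular 16-gon of circumradius 11 (constant along its height) (area = (16/2)·11.000²·sin(360°/16) = 370.44 mm²); Taking the union: the r=4.5 cylinder lies entirely inside the r=11 cylinder at (1.5, -3.5), so the union is just the r=11 cylinder at (1.5, -3.5) — area = 370.44 mm². So its area = 370.44 mm². Layer 16 (z = 4.8): the r=4.5 cylinder gives a regular 16-gon of circumradius 4.5 (constant along its height) (area = (16/2)·4.500²·sin(360°/16) = 61.99 mm²); the cylinder at (1.5, -3.5) is not intersected at this z (z outside [5.5, 9]); Merging all regions: only the r=4.5 cylinder is present, so the union is just that shape — area = 61.99 mm². So its area = 61.99 mm². Layer 20 is larger (370.44 vs 61.99 mm²).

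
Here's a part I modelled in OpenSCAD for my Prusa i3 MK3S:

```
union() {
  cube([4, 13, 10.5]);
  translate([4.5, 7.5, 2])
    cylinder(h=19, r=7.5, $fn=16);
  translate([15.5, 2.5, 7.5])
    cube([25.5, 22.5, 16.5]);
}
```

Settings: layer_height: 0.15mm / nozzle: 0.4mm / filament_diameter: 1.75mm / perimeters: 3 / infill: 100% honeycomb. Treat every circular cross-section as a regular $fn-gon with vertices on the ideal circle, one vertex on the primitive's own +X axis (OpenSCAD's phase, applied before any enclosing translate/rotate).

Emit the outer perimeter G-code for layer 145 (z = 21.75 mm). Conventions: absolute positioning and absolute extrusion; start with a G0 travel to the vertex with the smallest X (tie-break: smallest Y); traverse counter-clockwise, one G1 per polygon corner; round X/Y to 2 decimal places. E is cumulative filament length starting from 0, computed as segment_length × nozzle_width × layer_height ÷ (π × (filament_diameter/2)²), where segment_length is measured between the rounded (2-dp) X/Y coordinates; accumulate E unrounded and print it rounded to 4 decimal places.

At z = 21.75 mm: the cube is absent (z outside [0, 10.5]); the cylinder at (4.5, 7.5) does not reach this height (z outside [2, 21]); the cube at (15.5, 2.5) is present — its section is the full 25.5×22.5 rectangle; Taking the union: only the 25.5×22.5 cube at (15.5, 2.5) is present, so the union is just that shape — 1 connected region. The outline is a single polygon with 4 vertices. Extrusion per mm of travel: 0.4 × 0.15 / (π × 0.875²) = 0.024945. Accumulating E over each segment gives final E = 2.3947.

G0 X15.50 Y2.50 Z21.75
G1 X41.00 Y2.50 E0.6361
G1 X41.00 Y25.00 E1.1974
G1 X15.50 Y25.00 E1.8335
G1 X15.50 Y2.50 E2.3947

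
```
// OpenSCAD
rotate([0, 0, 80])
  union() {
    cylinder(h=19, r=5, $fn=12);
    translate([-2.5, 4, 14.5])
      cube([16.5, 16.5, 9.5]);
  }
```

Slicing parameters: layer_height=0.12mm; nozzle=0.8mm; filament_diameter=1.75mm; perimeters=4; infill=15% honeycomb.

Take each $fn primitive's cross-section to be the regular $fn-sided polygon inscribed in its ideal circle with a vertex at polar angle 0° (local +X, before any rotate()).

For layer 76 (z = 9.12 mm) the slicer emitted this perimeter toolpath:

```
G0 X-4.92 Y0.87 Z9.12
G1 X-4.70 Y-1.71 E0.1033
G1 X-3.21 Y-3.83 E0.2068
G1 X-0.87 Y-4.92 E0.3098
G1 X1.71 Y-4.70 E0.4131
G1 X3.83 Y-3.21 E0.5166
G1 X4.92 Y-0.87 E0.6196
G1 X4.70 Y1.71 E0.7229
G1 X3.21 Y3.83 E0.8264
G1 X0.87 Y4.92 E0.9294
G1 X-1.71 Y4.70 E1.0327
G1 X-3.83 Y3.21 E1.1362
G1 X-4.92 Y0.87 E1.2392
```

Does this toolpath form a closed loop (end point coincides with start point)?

yes

Start point (G0): (-4.92, 0.87). End point (last G1): the path returns to the start — closed.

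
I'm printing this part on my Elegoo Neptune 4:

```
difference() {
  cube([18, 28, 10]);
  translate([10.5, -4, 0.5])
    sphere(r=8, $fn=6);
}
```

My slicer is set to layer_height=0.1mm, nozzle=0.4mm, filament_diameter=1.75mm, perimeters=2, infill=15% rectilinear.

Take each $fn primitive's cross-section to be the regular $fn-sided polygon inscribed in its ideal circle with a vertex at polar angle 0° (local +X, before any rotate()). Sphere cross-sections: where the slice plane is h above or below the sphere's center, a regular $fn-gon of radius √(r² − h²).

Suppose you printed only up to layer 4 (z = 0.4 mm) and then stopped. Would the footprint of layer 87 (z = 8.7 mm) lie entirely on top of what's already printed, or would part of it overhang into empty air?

part overhangs

Compare the two slices. At z = 0.4: the cube is present — its section is the full 18×28 rectangle (area 504.00 mm²); the sphere at (10.5, -4): section is a regular 6-gon, circumradius = √(r²−h²) = √(8²−0.1²) = 7.999 (area = (6/2)·7.999²·sin(360°/6) = 166.25 mm²); After the difference (first − rest): starting from the 18×28 cube (504.00 mm²), the r=8 sphere at (10.5, -4) partially overlaps it — only the 28.37 mm² overlap (of its 166.25 mm²) is removed, clipping the outline — area = 475.63 mm². At z = 8.7: the 18×28 cube contributes its full rectangle (area 504.00 mm²); the sphere at (10.5, -4) is absent (|z−center|=8.200 > r=8); Subtracting the remaining from the first: none of the subtracted shapes is present at this height, so the 18×28 cube is unchanged — area = 504.00 mm². Checking containment: at z = 8.7 the cross-section extends beyond the z = 0.4 cross-section by about 28.37 mm².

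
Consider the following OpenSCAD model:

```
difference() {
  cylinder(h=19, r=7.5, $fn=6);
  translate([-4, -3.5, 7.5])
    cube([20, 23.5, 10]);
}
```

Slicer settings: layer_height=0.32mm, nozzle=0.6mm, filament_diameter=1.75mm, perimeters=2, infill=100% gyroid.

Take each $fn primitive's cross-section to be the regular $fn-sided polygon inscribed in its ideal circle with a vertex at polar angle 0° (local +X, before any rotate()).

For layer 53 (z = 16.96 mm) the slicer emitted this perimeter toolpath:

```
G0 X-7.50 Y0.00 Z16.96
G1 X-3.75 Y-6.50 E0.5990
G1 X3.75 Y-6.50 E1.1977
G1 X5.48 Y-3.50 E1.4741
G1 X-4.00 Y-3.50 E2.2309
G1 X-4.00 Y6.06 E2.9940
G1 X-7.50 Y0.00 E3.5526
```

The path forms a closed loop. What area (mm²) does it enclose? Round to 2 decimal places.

47.01 mm²

Apply the shoelace formula to the sequence of (X, Y) vertices; enclosed area = 47.01 mm².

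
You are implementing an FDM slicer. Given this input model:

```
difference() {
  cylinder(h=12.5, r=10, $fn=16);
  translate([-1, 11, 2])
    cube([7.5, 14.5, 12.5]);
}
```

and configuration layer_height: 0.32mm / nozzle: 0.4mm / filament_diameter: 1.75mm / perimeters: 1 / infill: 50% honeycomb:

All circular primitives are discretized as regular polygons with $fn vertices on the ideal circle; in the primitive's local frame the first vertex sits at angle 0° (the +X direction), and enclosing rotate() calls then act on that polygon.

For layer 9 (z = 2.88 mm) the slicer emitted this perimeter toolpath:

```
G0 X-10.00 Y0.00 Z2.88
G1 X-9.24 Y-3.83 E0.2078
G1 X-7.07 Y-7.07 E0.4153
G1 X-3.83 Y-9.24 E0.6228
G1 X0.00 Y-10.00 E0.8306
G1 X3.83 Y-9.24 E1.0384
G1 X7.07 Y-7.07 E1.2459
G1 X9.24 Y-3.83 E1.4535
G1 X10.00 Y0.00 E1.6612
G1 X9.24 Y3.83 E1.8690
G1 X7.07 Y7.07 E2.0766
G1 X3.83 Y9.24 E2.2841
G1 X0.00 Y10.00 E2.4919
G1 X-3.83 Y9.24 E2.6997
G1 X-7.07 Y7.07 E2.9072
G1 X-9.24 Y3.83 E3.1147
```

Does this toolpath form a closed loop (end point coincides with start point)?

Start point (G0): (-10.00, 0.00). End point (last G1): the path does not return to the start — open.

no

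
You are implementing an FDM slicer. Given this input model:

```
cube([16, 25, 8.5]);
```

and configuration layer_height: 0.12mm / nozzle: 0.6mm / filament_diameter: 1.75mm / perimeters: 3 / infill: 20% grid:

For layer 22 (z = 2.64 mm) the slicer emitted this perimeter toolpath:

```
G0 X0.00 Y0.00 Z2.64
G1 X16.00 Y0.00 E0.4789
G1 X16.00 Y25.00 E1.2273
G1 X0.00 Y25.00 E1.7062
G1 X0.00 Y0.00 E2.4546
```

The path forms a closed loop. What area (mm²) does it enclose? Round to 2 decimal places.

Apply the shoelace formula to the sequence of (X, Y) vertices; enclosed area = 400.00 mm².

400.00 mm²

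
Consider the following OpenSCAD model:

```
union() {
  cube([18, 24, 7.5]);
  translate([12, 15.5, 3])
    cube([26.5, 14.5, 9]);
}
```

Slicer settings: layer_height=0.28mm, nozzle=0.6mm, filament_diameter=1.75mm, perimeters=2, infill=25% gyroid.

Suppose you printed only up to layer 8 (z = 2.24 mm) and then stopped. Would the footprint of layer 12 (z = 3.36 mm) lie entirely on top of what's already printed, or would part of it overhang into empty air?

Compare the two slices. At z = 2.24: the cube (footprint 18×24) is included at this height (area 432.00 mm²); the cube at (12, 15.5) is absent (z outside [3, 12]); Combining (union): only the 18×24 cube is present, so the union is just that shape — area = 432.00 mm². At z = 3.36: the 18×24 cube contributes its full rectangle (area 432.00 mm²); the 26.5×14.5 cube at (12, 15.5) contributes its full rectangle (area 384.25 mm²); Merging all regions: the regions partially overlap — summed areas 816.25 mm² minus the doubly-counted overlap 51.00 mm² gives 765.25 mm² — area = 765.25 mm². Checking containment: at z = 3.36 the cross-section extends beyond the z = 2.24 cross-section by about 333.25 mm².

part overhangs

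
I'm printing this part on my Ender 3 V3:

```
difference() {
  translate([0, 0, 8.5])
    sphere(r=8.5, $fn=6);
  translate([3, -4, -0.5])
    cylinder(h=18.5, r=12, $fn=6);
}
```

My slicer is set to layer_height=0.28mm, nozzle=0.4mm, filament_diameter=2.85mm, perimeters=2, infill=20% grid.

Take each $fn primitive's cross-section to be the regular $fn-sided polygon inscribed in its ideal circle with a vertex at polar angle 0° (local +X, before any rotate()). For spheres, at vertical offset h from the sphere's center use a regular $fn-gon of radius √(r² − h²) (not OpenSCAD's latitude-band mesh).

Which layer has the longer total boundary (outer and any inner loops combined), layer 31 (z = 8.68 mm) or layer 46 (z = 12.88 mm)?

layer 31 (z = 8.68 mm)

Layer 31 (z = 8.68): the r=8.5 sphere slices to a regular 6-gon of circumradius 8.498 (√(r²−h²) with h=0.18 from center) (perimeter = 2·6·8.498·sin(180°/6) = 50.99 mm); the r=12 cylinder at (3, -4) contributes a regular 6-gon of circumradius 12 (perimeter = 2·6·12.000·sin(180°/6) = 72.00 mm); Taking the first minus the rest: starting from the r=8.5 sphere, the r=12 cylinder at (3, -4) partially overlaps it — only the 165.90 mm² overlap (of its 374.12 mm²) is removed, clipping the outline — boundary = 36.92 mm. So its perimeter = 36.92 mm. Layer 46 (z = 12.88): the r=8.5 sphere contributes a regular 6-gon of circumradius √(8.5²−4.38²) = 7.285 (perimeter = 2·6·7.285·sin(180°/6) = 43.71 mm); the cylinder at (3, -4): section is a regular 6-gon, circumradius r=12 (perimeter = 2·6·12.000·sin(180°/6) = 72.00 mm); After the difference (first − rest): starting from the r=8.5 sphere, the r=12 cylinder at (3, -4) partially overlaps it — only the 133.97 mm² overlap (of its 374.12 mm²) is removed, clipping the outline — boundary = 16.35 mm. So its perimeter = 16.35 mm. Layer 31 is larger (36.92 vs 16.35 mm).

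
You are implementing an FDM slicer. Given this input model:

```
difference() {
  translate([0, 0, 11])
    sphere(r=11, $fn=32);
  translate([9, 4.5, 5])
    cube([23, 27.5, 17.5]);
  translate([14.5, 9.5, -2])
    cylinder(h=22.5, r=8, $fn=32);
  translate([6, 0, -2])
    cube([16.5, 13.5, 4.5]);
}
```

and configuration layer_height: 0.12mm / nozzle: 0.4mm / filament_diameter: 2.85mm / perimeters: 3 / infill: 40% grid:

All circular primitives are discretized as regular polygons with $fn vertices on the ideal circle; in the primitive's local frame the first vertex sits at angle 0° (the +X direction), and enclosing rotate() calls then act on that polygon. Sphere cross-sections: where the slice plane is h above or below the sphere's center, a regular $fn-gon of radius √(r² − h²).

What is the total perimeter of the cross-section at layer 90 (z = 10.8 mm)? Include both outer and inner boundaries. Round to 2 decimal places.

69.16 mm

At z = 10.8 mm: the r=11 sphere slices to a regular 32-gon of circumradius 10.998 (√(r²−h²) with h=0.2 from center) (perimeter = 2·32·10.998·sin(180°/32) = 68.99 mm); the cube at (9, 4.5) is present — its section is the full 23×27.5 rectangle (perimeter 101.00 mm); the r=8 cylinder at (14.5, 9.5) contributes a regular 32-gon of circumradius 8 (perimeter = 2·32·8.000·sin(180°/32) = 50.18 mm); the cube at (6, 0) is not intersected at this z (z outside [-2, 2.5]); Taking the first minus the rest: starting from the r=11 sphere, the 23×27.5 cube at (9, 4.5) partially overlaps it — only the 0.94 mm² overlap (of its 632.50 mm²) is removed, clipping the outline; the r=8 cylinder at (14.5, 9.5) partially overlaps it — only the 7.15 mm² overlap (of its 199.77 mm²) is removed, clipping the outline — boundary = 69.16 mm. Overall, the cross-section is a single solid region. Total boundary length (outer) = 69.16 mm.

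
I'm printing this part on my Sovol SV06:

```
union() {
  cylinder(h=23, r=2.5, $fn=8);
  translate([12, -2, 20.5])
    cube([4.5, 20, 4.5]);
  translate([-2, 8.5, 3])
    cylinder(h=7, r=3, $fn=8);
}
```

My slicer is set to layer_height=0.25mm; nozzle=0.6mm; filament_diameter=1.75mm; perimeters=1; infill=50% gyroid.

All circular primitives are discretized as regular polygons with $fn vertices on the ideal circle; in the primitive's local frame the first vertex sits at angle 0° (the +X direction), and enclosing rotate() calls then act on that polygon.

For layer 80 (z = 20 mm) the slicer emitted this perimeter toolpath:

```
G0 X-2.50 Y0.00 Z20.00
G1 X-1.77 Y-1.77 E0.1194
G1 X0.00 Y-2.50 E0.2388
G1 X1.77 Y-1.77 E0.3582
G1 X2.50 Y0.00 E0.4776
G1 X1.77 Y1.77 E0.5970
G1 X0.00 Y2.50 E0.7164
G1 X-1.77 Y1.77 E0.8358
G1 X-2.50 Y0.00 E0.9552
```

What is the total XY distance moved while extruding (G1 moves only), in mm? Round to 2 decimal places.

Sum the Euclidean lengths of each G1 segment: total = 15.32 mm.

15.32 mm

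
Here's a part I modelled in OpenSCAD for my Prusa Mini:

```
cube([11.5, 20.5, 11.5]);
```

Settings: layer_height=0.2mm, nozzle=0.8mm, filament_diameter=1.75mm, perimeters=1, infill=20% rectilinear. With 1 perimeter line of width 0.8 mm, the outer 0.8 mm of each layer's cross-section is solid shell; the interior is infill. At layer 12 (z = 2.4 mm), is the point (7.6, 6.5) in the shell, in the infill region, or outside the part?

infill

At z = 2.4 mm: the cube is present — its section is the full 11.5×20.5 rectangle. Overall, the cross-section is a single solid region. The nearest boundary edge runs (11.50, 0.00)→(11.50, 20.50); distance from the point to it = 3.90 mm. The point is inside the cross-section and 3.90 mm from the nearest boundary — more than the 0.8 mm shell width (1 × 0.8), so it's in the infill interior.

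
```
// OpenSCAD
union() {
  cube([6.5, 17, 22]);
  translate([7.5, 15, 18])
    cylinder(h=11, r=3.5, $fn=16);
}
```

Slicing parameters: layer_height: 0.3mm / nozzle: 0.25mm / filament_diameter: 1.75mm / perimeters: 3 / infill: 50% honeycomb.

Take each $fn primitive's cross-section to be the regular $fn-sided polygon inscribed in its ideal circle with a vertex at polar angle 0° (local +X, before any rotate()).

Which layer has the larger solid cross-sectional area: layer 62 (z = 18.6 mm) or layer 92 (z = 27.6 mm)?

layer 62 (z = 18.6 mm)

Layer 62 (z = 18.6): the 6.5×17 cube contributes its full rectangle (area 110.50 mm²); the r=3.5 cylinder at (7.5, 15) contributes a regular 16-gon of circumradius 3.5 (area = (16/2)·3.500²·sin(360°/16) = 37.50 mm²); Taking the union: the regions partially overlap — summed areas 148.00 mm² minus the doubly-counted overlap 10.47 mm² gives 137.53 mm² — area = 137.53 mm². So its area = 137.53 mm². Layer 92 (z = 27.6): the cube is not intersected at this z (z outside [0, 22]); the r=3.5 cylinder at (7.5, 15) contributes a regular 16-gon of circumradius 3.5 (area = (16/2)·3.500²·sin(360°/16) = 37.50 mm²); Combining (union): only the r=3.5 cylinder at (7.5, 15) is present, so the union is just that shape — area = 37.50 mm². So its area = 37.50 mm². Layer 62 is larger (137.53 vs 37.50 mm²).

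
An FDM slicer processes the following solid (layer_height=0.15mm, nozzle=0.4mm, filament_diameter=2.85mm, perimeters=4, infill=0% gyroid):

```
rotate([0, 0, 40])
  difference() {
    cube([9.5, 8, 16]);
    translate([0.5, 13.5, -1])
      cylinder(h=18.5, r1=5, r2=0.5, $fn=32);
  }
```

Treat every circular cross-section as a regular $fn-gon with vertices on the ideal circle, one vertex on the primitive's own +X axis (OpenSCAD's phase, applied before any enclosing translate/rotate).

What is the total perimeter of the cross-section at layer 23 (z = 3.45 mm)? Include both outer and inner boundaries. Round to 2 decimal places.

At z = 3.45 mm: the cube is present — its section is the full 9.5×8 rectangle (perimeter 35.00 mm); the cone at (0.5, 13.5) (r1=5→r2=0.5) has section circumradius 3.918 here — a regular 32-gon (perimeter = 2·32·3.918·sin(180°/32) = 24.58 mm); After the difference (first − rest): starting from the 9.5×8 cube, the cone at (0.5, 13.5) misses the remaining region (no effect) — boundary = 35.00 mm; (whole slice rotated 40° about Z — lengths, areas and connectivity unchanged). Overall, the cross-section is a single solid region. Total boundary length (outer) = 35.00 mm.

35.00 mm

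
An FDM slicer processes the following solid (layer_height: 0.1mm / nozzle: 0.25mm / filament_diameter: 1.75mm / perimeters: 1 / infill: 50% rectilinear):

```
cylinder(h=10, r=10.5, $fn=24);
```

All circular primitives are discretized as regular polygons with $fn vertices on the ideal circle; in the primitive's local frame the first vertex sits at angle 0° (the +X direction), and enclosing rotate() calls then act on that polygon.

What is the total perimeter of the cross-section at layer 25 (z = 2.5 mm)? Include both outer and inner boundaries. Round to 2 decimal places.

At z = 2.5 mm: the r=10.5 cylinder contributes a regular 24-gon of circumradius 10.5 (perimeter = 2·24·10.500·sin(180°/24) = 65.79 mm). Overall, the cross-section is a single solid region. Total boundary length (outer) = 65.79 mm.

65.79 mm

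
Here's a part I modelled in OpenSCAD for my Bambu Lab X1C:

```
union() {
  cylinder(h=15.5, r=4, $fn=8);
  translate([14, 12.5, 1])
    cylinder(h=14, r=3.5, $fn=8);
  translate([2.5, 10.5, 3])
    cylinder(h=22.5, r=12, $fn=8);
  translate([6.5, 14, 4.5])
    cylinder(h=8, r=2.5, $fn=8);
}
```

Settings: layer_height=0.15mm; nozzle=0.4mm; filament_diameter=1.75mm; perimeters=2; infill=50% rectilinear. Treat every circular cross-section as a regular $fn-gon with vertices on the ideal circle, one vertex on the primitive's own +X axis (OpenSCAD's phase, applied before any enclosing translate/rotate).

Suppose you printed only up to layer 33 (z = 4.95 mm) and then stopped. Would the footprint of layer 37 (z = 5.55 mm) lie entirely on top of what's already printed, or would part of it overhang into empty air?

Compare the two slices. At z = 4.95: the r=4 cylinder gives a regular 8-gon of circumradius 4 (constant along its height) (area = (8/2)·4.000²·sin(360°/8) = 45.25 mm²); the r=3.5 cylinder at (14, 12.5) gives a regular 8-gon of circumradius 3.5 (constant along its height) (area = (8/2)·3.500²·sin(360°/8) = 34.65 mm²); the r=12 cylinder at (2.5, 10.5) gives a regular 8-gon of circumradius 12 (constant along its height) (area = (8/2)·12.000²·sin(360°/8) = 407.29 mm²); the r=2.5 cylinder at (6.5, 14) contributes a regular 8-gon of circumradius 2.5 (area = (8/2)·2.500²·sin(360°/8) = 17.68 mm²); Combining (union): the regions partially overlap — summed areas 504.87 mm² minus the doubly-counted overlap 57.80 mm² gives 447.07 mm² — area = 447.07 mm². At z = 5.55: the cylinder: section is a regular 8-gon, circumradius r=4 (area = (8/2)·4.000²·sin(360°/8) = 45.25 mm²); the cylinder at (14, 12.5): section is a regular 8-gon, circumradius r=3.5 (area = (8/2)·3.500²·sin(360°/8) = 34.65 mm²); the r=12 cylinder at (2.5, 10.5) gives a regular 8-gon of circumradius 12 (constant along its height) (area = (8/2)·12.000²·sin(360°/8) = 407.29 mm²); the r=2.5 cylinder at (6.5, 14) gives a regular 8-gon of circumradius 2.5 (constant along its height) (area = (8/2)·2.500²·sin(360°/8) = 17.68 mm²); Combining (union): the regions partially overlap — summed areas 504.87 mm² minus the doubly-counted overlap 57.80 mm² gives 447.07 mm² — area = 447.07 mm². Checking containment: the cross-section at z = 5.55 is a subset of the cross-section at z = 4.95.

entirely on top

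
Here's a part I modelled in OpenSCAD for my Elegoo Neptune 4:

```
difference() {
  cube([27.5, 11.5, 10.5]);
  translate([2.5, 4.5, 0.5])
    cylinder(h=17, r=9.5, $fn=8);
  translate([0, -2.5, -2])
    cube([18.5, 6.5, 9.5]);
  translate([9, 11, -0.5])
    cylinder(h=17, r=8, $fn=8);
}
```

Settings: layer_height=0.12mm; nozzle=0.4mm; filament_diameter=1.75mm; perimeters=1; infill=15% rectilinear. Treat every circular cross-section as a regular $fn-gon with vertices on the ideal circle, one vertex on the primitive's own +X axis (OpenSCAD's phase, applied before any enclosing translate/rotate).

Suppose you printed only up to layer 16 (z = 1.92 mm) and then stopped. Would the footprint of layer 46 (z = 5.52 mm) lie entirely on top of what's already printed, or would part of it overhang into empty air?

entirely on top

Compare the two slices. At z = 1.92: the cube is present — its section is the full 27.5×11.5 rectangle (area 316.25 mm²); the cylinder at (2.5, 4.5): section is a regular 8-gon, circumradius r=9.5 (area = (8/2)·9.500²·sin(360°/8) = 255.27 mm²); the cube at (0, -2.5) (footprint 18.5×6.5) is included at this height (area 120.25 mm²); the r=8 cylinder at (9, 11) gives a regular 8-gon of circumradius 8 (constant along its height) (area = (8/2)·8.000²·sin(360°/8) = 181.02 mm²); After the difference (first − rest): starting from the 27.5×11.5 cube (316.25 mm²), the r=9.5 cylinder at (2.5, 4.5) partially overlaps it — only the 123.58 mm² overlap (of its 255.27 mm²) is removed, clipping the outline; the 18.5×6.5 cube at (0, -2.5) partially overlaps it — only the 30.14 mm² overlap (of its 120.25 mm²) is removed, clipping the outline; the r=8 cylinder at (9, 11) partially overlaps it — only the 35.81 mm² overlap (of its 181.02 mm²) is removed, clipping the outline — area = 126.72 mm². At z = 5.52: the cube is present — its section is the full 27.5×11.5 rectangle (area 316.25 mm²); the r=9.5 cylinder at (2.5, 4.5) contributes a regular 8-gon of circumradius 9.5 (area = (8/2)·9.500²·sin(360°/8) = 255.27 mm²); the cube at (0, -2.5) (footprint 18.5×6.5) is included at this height (area 120.25 mm²); the cylinder at (9, 11): section is a regular 8-gon, circumradius r=8 (area = (8/2)·8.000²·sin(360°/8) = 181.02 mm²); Taking the first minus the rest: starting from the 27.5×11.5 cube (316.25 mm²), the r=9.5 cylinder at (2.5, 4.5) partially overlaps it — only the 123.58 mm² overlap (of its 255.27 mm²) is removed, clipping the outline; the 18.5×6.5 cube at (0, -2.5) partially overlaps it — only the 30.14 mm² overlap (of its 120.25 mm²) is removed, clipping the outline; the r=8 cylinder at (9, 11) partially overlaps it — only the 35.81 mm² overlap (of its 181.02 mm²) is removed, clipping the outline — area = 126.72 mm². Checking containment: the cross-section at z = 5.52 is a subset of the cross-section at z = 1.92.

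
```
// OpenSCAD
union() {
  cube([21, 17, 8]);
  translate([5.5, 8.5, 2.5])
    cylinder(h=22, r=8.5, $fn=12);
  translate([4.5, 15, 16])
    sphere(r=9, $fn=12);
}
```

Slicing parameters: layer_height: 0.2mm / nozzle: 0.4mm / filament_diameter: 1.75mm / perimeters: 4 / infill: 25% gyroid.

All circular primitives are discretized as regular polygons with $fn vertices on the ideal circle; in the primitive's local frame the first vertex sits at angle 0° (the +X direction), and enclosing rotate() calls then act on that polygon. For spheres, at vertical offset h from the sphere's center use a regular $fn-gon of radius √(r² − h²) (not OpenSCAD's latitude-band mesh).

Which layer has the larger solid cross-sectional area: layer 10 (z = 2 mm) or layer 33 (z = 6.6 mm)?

layer 33 (z = 6.6 mm)

Layer 10 (z = 2): the cube is present — its section is the full 21×17 rectangle (area 357.00 mm²); the cylinder at (5.5, 8.5) is absent (z outside [2.5, 24.5]); the sphere at (4.5, 15) is absent (|z−center|=14.000 > r=9); Taking the union: only the 21×17 cube is present, so the union is just that shape — area = 357.00 mm². So its area = 357.00 mm². Layer 33 (z = 6.6): the cube (footprint 21×17) is included at this height (area 357.00 mm²); the r=8.5 cylinder at (5.5, 8.5) contributes a regular 12-gon of circumradius 8.5 (area = (12/2)·8.500²·sin(360°/12) = 216.75 mm²); the sphere at (4.5, 15) does not reach this height (|z−center|=9.400 > r=9); Taking the union: the regions partially overlap — summed areas 573.75 mm² minus the doubly-counted overlap 192.63 mm² gives 381.12 mm² — area = 381.12 mm². So its area = 381.12 mm². Layer 33 is larger (381.12 vs 357.00 mm²).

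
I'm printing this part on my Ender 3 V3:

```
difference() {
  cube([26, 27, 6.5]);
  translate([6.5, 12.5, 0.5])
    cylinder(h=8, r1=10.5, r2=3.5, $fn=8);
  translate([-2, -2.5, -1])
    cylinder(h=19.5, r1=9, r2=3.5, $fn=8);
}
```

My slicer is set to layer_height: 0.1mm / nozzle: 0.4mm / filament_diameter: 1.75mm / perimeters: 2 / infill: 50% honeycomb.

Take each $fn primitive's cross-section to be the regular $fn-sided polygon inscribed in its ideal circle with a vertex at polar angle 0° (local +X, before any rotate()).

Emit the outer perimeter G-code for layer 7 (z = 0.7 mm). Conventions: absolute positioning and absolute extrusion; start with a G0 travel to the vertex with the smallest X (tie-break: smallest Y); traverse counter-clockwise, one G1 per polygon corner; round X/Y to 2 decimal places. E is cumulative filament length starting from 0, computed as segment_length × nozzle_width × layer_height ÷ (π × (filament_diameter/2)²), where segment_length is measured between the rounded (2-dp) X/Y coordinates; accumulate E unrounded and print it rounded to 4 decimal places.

G0 X0.00 Y20.13 Z0.70
G1 X6.50 Y22.82 E0.1170
G1 X13.80 Y19.80 E0.2484
G1 X16.82 Y12.50 E0.3797
G1 X13.80 Y5.20 E0.5111
G1 X6.50 Y2.18 E0.6425
G1 X4.19 Y3.13 E0.6840
G1 X5.48 Y0.00 E0.7403
G1 X26.00 Y0.00 E1.0816
G1 X26.00 Y27.00 E1.5306
G1 X0.00 Y27.00 E1.9630
G1 X0.00 Y20.13 E2.0772

At z = 0.7 mm: the 26×27 cube contributes its full rectangle; the cone at (6.5, 12.5) contributes a regular 8-gon of circumradius 10.325 (interpolated between r1=10.5 and r2=3.5 at t=0.025); the cone at (-2, -2.5) contributes a regular 8-gon of circumradius 8.521 (interpolated between r1=9 and r2=3.5 at t=0.087); After the difference (first − rest): starting from the 26×27 cube, the cone at (6.5, 12.5) partially overlaps it — only the 267.49 mm² overlap (of its 301.53 mm²) is removed, clipping the outline; the cone at (-2, -2.5) partially overlaps it — only the 18.78 mm² overlap (of its 205.34 mm²) is removed, clipping the outline — 1 connected region. The outline is a single polygon with 11 vertices. Extrusion per mm of travel: 0.4 × 0.1 / (π × 0.875²) = 0.016630. Accumulating E over each segment gives final E = 2.0772.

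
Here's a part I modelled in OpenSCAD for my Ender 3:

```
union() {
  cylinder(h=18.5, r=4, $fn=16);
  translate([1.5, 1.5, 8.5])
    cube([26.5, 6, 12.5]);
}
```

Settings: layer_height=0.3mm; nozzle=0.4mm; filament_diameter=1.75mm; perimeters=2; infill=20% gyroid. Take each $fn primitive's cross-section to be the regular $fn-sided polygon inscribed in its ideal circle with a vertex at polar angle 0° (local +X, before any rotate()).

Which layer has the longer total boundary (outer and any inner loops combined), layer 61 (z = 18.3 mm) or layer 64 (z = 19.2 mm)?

Layer 61 (z = 18.3): the r=4 cylinder contributes a regular 16-gon of circumradius 4 (perimeter = 2·16·4.000·sin(180°/16) = 24.97 mm); the 26.5×6 cube at (1.5, 1.5) contributes its full rectangle (perimeter 65.00 mm); Merging all regions: the regions partially overlap (shared area 2.94 mm²), so the edge portions inside another operand are dropped and the merged outline is re-measured after clipping — boundary = 82.38 mm. So its perimeter = 82.38 mm. Layer 64 (z = 19.2): the cylinder is not intersected at this z (z outside [0, 18.5]); the 26.5×6 cube at (1.5, 1.5) contributes its full rectangle (perimeter 65.00 mm); Merging all regions: only the 26.5×6 cube at (1.5, 1.5) is present, so the union is just that shape — boundary = 65.00 mm. So its perimeter = 65.00 mm. Layer 61 is larger (82.38 vs 65.00 mm).

layer 61 (z = 18.3 mm)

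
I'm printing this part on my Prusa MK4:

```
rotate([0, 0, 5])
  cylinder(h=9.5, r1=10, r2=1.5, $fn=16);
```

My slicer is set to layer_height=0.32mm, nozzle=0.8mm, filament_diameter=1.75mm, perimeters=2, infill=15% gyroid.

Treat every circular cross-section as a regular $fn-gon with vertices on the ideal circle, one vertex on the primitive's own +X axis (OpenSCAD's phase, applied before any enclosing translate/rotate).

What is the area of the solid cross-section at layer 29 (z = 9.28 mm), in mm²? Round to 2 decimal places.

At z = 9.28 mm: the cone contributes a regular 16-gon of circumradius 1.697 (interpolated between r1=10 and r2=1.5 at t=0.977) (area = (16/2)·1.697²·sin(360°/16) = 8.81 mm²); (whole slice rotated 5° about Z — lengths, areas and connectivity unchanged). Overall, the cross-section is a single solid region. Net area = 8.81 mm².

8.81 mm²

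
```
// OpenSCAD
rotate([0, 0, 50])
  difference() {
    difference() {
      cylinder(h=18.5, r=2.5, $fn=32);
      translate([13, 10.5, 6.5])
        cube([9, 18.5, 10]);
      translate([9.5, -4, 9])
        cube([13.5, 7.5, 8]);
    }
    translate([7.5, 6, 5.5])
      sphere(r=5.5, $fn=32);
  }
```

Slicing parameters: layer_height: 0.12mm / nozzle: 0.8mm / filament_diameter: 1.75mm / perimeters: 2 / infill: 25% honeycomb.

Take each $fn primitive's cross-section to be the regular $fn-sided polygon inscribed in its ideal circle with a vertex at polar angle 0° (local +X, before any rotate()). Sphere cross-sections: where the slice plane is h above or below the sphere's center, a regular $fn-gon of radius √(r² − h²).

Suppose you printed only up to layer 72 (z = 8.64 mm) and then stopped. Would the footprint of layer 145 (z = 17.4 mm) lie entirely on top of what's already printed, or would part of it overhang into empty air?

entirely on top

Compare the two slices. At z = 8.64: the cylinder: section is a regular 32-gon, circumradius r=2.5 (area = (32/2)·2.500²·sin(360°/32) = 19.51 mm²); the 9×18.5 cube at (13, 10.5) contributes its full rectangle (area 166.50 mm²); the cube at (9.5, -4) is absent (z outside [9, 17]); Subtracting the remaining from the first: starting from the r=2.5 cylinder (19.51 mm²), the 9×18.5 cube at (13, 10.5) misses the remaining region (no effect) — area = 19.51 mm²; the r=5.5 sphere at (7.5, 6) contributes a regular 32-gon of circumradius √(5.5²−3.14²) = 4.516 (area = (32/2)·4.516²·sin(360°/32) = 63.65 mm²); Subtracting the remaining from the first: starting from the result so far (19.51 mm²), the r=5.5 sphere at (7.5, 6) misses the remaining region (no effect) — area = 19.51 mm²; (rotated 50° about Z; rotation is an isometry so areas/perimeters/island counts are preserved). At z = 17.4: the r=2.5 cylinder contributes a regular 32-gon of circumradius 2.5 (area = (32/2)·2.500²·sin(360°/32) = 19.51 mm²); the cube at (13, 10.5) does not reach this height (z outside [6.5, 16.5]); the cube at (9.5, -4) is absent (z outside [9, 17]); Subtracting the remaining from the first: none of the subtracted shapes is present at this height, so the r=2.5 cylinder is unchanged — area = 19.51 mm²; the sphere at (7.5, 6) does not reach this height (|z−center|=11.900 > r=5.5); After the difference (first − rest): none of the subtracted shapes is present at this height, so that combined region is unchanged — area = 19.51 mm²; (rotated 50° about Z; rotation is an isometry so areas/perimeters/island counts are preserved). Checking containment: the cross-section at z = 17.4 is a subset of the cross-section at z = 8.64.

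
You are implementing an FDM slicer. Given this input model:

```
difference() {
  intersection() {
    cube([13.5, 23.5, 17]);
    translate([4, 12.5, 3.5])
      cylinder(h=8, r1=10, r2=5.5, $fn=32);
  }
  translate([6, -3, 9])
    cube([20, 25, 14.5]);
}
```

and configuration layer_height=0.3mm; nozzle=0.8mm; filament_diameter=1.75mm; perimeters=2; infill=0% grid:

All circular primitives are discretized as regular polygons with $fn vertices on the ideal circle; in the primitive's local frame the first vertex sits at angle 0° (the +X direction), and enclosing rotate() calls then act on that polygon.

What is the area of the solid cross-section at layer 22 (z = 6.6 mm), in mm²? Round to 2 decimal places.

169.53 mm²

At z = 6.6 mm: the cube is present — its section is the full 13.5×23.5 rectangle (area 317.25 mm²); the cone at (4, 12.5): at t=0.387 of its height the radius interpolates to r₁+(r₂−r₁)t = 8.256, giving a regular 32-gon of that circumradius (area = (32/2)·8.256²·sin(360°/32) = 212.78 mm²); Keeping only the common overlap: the cone at (4, 12.5) partially overlaps the 13.5×23.5 cube; clipping to the common part keeps 169.53 mm² — area = 169.53 mm²; the cube at (6, -3) is not intersected at this z (z outside [9, 23.5]); Taking the first minus the rest: none of the subtracted shapes is present at this height, so the result so far is unchanged — area = 169.53 mm². Overall, the cross-section is a single solid region. Net area = 169.53 mm².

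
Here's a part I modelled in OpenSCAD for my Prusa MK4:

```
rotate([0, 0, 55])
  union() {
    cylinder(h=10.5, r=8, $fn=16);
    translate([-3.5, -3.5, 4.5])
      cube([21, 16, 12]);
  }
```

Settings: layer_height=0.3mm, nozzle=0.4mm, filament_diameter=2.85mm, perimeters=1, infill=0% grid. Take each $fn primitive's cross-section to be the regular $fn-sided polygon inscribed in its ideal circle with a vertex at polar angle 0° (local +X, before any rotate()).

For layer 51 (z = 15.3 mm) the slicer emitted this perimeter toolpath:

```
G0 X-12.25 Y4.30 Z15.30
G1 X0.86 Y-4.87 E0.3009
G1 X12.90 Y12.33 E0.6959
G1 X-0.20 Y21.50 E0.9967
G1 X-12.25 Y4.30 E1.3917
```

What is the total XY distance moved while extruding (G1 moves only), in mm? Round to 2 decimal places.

Sum the Euclidean lengths of each G1 segment: total = 73.99 mm.

73.99 mm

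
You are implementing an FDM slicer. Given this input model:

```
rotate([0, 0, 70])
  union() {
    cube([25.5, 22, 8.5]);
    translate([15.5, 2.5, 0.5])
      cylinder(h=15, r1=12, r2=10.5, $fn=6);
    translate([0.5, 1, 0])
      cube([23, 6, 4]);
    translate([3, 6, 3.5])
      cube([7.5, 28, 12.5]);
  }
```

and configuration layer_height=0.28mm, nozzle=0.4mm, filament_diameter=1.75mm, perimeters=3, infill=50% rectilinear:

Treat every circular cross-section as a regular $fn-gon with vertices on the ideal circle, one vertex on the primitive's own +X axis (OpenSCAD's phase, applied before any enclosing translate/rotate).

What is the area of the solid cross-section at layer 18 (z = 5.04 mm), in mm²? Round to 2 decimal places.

774.18 mm²

At z = 5.04 mm: the cube is present — its section is the full 25.5×22 rectangle (area 561.00 mm²); the cone at (15.5, 2.5) contributes a regular 6-gon of circumradius 11.546 (interpolated between r1=12 and r2=10.5 at t=0.303) (area = (6/2)·11.546²·sin(360°/6) = 346.35 mm²); the cube at (0.5, 1) is not intersected at this z (z outside [0, 4]); the cube at (3, 6) is present — its section is the full 7.5×28 rectangle (area 210.00 mm²); Combining (union): the regions partially overlap — summed areas 1117.35 mm² minus the doubly-counted overlap 343.17 mm² gives 774.18 mm² — area = 774.18 mm²; (rotated 70° about Z; rotation is an isometry so areas/perimeters/island counts are preserved). Overall, the cross-section is a single solid region. Net area = 774.18 mm².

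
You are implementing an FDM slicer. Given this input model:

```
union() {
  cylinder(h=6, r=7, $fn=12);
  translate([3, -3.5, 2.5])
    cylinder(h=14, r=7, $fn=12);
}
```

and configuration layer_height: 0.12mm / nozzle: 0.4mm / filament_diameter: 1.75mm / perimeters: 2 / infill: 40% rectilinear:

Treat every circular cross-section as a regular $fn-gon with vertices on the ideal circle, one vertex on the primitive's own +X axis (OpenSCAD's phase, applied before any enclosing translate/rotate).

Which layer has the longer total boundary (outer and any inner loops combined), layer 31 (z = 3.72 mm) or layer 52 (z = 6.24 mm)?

layer 31 (z = 3.72 mm)

Layer 31 (z = 3.72): the r=7 cylinder contributes a regular 12-gon of circumradius 7 (perimeter = 2·12·7.000·sin(180°/12) = 43.48 mm); the r=7 cylinder at (3, -3.5) gives a regular 12-gon of circumradius 7 (constant along its height) (perimeter = 2·12·7.000·sin(180°/12) = 43.48 mm); Taking the union: the regions partially overlap (shared area 85.01 mm²), so the edge portions inside another operand are dropped and the merged outline is re-measured after clipping — boundary = 52.97 mm. So its perimeter = 52.97 mm. Layer 52 (z = 6.24): the cylinder is absent (z outside [0, 6]); the r=7 cylinder at (3, -3.5) contributes a regular 12-gon of circumradius 7 (perimeter = 2·12·7.000·sin(180°/12) = 43.48 mm); Merging all regions: only the r=7 cylinder at (3, -3.5) is present, so the union is just that shape — boundary = 43.48 mm. So its perimeter = 43.48 mm. Layer 31 is larger (52.97 vs 43.48 mm).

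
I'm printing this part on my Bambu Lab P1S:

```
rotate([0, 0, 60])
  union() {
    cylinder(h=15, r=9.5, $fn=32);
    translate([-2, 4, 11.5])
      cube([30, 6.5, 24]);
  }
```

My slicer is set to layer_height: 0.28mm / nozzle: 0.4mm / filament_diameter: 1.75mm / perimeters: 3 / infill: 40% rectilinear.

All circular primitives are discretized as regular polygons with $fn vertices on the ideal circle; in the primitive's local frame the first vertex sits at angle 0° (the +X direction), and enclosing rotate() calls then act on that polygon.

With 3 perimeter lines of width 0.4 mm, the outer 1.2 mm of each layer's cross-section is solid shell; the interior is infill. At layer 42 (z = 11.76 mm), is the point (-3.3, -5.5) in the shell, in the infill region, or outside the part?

infill

At z = 11.76 mm: the r=9.5 cylinder contributes a regular 32-gon of circumradius 9.5; the 30×6.5 cube at (-2, 4) contributes its full rectangle; Taking the union: the regions partially overlap (shared area 44.50 mm²), so overlapping operands fuse into one piece — 1 connected region; (rotated 60° about Z; rotation is an isometry so areas/perimeters/island counts are preserved). Overall, the cross-section is a single solid region. Undo the 60° rotation: the query point maps to (-6.413, 0.108) in the un-rotated model frame. The nearest boundary edge runs (-9.50, 0.00)→(-9.32, 1.85); distance from the point to it = 3.06 mm. The point is inside the cross-section and 3.06 mm from the nearest boundary — more than the 1.2 mm shell width (3 × 0.4), so it's in the infill interior.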